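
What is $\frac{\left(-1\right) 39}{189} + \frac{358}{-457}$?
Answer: $- \frac{28495}{28791} \approx -0.98972$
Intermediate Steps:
$\frac{\left(-1\right) 39}{189} + \frac{358}{-457} = \left(-39\right) \frac{1}{189} + 358 \left(- \frac{1}{457}\right) = - \frac{13}{63} - \frac{358}{457} = - \frac{28495}{28791}$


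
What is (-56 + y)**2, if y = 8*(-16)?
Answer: 33856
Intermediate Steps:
y = -128
(-56 + y)**2 = (-56 - 128)**2 = (-184)**2 = 33856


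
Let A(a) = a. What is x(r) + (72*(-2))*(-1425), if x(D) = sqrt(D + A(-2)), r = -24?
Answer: 205200 + I*sqrt(26) ≈ 2.052e+5 + 5.099*I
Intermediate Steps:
x(D) = sqrt(-2 + D) (x(D) = sqrt(D - 2) = sqrt(-2 + D))
x(r) + (72*(-2))*(-1425) = sqrt(-2 - 24) + (72*(-2))*(-1425) = sqrt(-26) - 144*(-1425) = I*sqrt(26) + 205200 = 205200 + I*sqrt(26)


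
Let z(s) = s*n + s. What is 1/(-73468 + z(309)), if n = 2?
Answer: -1/72541 ≈ -1.3785e-5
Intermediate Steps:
z(s) = 3*s (z(s) = s*2 + s = 2*s + s = 3*s)
1/(-73468 + z(309)) = 1/(-73468 + 3*309) = 1/(-73468 + 927) = 1/(-72541) = -1/72541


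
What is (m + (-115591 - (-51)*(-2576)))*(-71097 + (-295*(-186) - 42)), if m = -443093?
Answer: 11226586140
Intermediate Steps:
(m + (-115591 - (-51)*(-2576)))*(-71097 + (-295*(-186) - 42)) = (-443093 + (-115591 - (-51)*(-2576)))*(-71097 + (-295*(-186) - 42)) = (-443093 + (-115591 - 1*131376))*(-71097 + (54870 - 42)) = (-443093 + (-115591 - 131376))*(-71097 + 54828) = (-443093 - 246967)*(-16269) = -690060*(-16269) = 11226586140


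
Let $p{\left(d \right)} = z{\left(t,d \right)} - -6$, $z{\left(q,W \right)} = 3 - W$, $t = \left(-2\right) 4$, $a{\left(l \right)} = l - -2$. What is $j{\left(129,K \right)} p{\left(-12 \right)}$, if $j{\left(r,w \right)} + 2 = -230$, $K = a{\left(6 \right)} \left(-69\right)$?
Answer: $-4872$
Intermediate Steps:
$a{\left(l \right)} = 2 + l$ ($a{\left(l \right)} = l + 2 = 2 + l$)
$t = -8$
$K = -552$ ($K = \left(2 + 6\right) \left(-69\right) = 8 \left(-69\right) = -552$)
$j{\left(r,w \right)} = -232$ ($j{\left(r,w \right)} = -2 - 230 = -232$)
$p{\left(d \right)} = 9 - d$ ($p{\left(d \right)} = \left(3 - d\right) - -6 = \left(3 - d\right) + 6 = 9 - d$)
$j{\left(129,K \right)} p{\left(-12 \right)} = - 232 \left(9 - -12\right) = - 232 \left(9 + 12\right) = \left(-232\right) 21 = -4872$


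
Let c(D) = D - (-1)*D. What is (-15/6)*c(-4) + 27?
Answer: 47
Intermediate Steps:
c(D) = 2*D (c(D) = D + D = 2*D)
(-15/6)*c(-4) + 27 = (-15/6)*(2*(-4)) + 27 = -15*1/6*(-8) + 27 = -5/2*(-8) + 27 = 20 + 27 = 47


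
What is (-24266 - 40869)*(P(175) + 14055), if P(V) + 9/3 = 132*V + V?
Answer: -2431294145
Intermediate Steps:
P(V) = -3 + 133*V (P(V) = -3 + (132*V + V) = -3 + 133*V)
(-24266 - 40869)*(P(175) + 14055) = (-24266 - 40869)*((-3 + 133*175) + 14055) = -65135*((-3 + 23275) + 14055) = -65135*(23272 + 14055) = -65135*37327 = -2431294145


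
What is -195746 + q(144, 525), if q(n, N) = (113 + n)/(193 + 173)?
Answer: -71642779/366 ≈ -1.9575e+5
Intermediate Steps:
q(n, N) = 113/366 + n/366 (q(n, N) = (113 + n)/366 = (113 + n)*(1/366) = 113/366 + n/366)
-195746 + q(144, 525) = -195746 + (113/366 + (1/366)*144) = -195746 + (113/366 + 24/61) = -195746 + 257/366 = -71642779/366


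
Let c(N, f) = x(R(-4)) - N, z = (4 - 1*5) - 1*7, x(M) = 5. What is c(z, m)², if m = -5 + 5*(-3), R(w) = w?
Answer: 169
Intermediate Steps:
z = -8 (z = (4 - 5) - 7 = -1 - 7 = -8)
m = -20 (m = -5 - 15 = -20)
c(N, f) = 5 - N
c(z, m)² = (5 - 1*(-8))² = (5 + 8)² = 13² = 169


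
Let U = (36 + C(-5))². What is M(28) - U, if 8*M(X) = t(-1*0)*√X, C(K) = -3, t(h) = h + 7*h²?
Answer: -1089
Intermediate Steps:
U = 1089 (U = (36 - 3)² = 33² = 1089)
M(X) = 0 (M(X) = (((-1*0)*(1 + 7*(-1*0)))*√X)/8 = ((0*(1 + 7*0))*√X)/8 = ((0*(1 + 0))*√X)/8 = ((0*1)*√X)/8 = (0*√X)/8 = (⅛)*0 = 0)
M(28) - U = 0 - 1*1089 = 0 - 1089 = -1089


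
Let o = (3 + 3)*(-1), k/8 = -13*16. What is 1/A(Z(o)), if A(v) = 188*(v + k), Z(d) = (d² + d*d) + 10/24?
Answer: -3/897653 ≈ -3.3420e-6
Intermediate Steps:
k = -1664 (k = 8*(-13*16) = 8*(-208) = -1664)
o = -6 (o = 6*(-1) = -6)
Z(d) = 5/12 + 2*d² (Z(d) = (d² + d²) + 10*(1/24) = 2*d² + 5/12 = 5/12 + 2*d²)
A(v) = -312832 + 188*v (A(v) = 188*(v - 1664) = 188*(-1664 + v) = -312832 + 188*v)
1/A(Z(o)) = 1/(-312832 + 188*(5/12 + 2*(-6)²)) = 1/(-312832 + 188*(5/12 + 2*36)) = 1/(-312832 + 188*(5/12 + 72)) = 1/(-312832 + 188*(869/12)) = 1/(-312832 + 40843/3) = 1/(-897653/3) = -3/897653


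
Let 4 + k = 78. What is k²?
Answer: 5476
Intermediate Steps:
k = 74 (k = -4 + 78 = 74)
k² = 74² = 5476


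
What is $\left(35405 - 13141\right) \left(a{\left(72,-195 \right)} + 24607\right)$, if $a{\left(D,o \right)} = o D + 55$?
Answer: $236488208$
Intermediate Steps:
$a{\left(D,o \right)} = 55 + D o$ ($a{\left(D,o \right)} = D o + 55 = 55 + D o$)
$\left(35405 - 13141\right) \left(a{\left(72,-195 \right)} + 24607\right) = \left(35405 - 13141\right) \left(\left(55 + 72 \left(-195\right)\right) + 24607\right) = 22264 \left(\left(55 - 14040\right) + 24607\right) = 22264 \left(-13985 + 24607\right) = 22264 \cdot 10622 = 236488208$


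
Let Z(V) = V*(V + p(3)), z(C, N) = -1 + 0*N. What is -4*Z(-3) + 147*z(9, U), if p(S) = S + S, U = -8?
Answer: -111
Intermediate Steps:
z(C, N) = -1 (z(C, N) = -1 + 0 = -1)
p(S) = 2*S
Z(V) = V*(6 + V) (Z(V) = V*(V + 2*3) = V*(V + 6) = V*(6 + V))
-4*Z(-3) + 147*z(9, U) = -(-12)*(6 - 3) + 147*(-1) = -(-12)*3 - 147 = -4*(-9) - 147 = 36 - 147 = -111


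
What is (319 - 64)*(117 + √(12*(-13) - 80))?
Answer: 29835 + 510*I*√59 ≈ 29835.0 + 3917.4*I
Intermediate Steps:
(319 - 64)*(117 + √(12*(-13) - 80)) = 255*(117 + √(-156 - 80)) = 255*(117 + √(-236)) = 255*(117 + 2*I*√59) = 29835 + 510*I*√59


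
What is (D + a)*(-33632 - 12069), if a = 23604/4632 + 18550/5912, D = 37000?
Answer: -964907757349001/570508 ≈ -1.6913e+9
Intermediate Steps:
a = 4697301/570508 (a = 23604*(1/4632) + 18550*(1/5912) = 1967/386 + 9275/2956 = 4697301/570508 ≈ 8.2335)
(D + a)*(-33632 - 12069) = (37000 + 4697301/570508)*(-33632 - 12069) = (21113493301/570508)*(-45701) = -964907757349001/570508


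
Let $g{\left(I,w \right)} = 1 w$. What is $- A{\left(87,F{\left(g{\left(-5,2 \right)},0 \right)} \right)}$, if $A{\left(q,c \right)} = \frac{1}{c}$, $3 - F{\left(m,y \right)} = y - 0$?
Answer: $- \frac{1}{3} \approx -0.33333$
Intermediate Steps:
$g{\left(I,w \right)} = w$
$F{\left(m,y \right)} = 3 - y$ ($F{\left(m,y \right)} = 3 - \left(y - 0\right) = 3 - \left(y + 0\right) = 3 - y$)
$- A{\left(87,F{\left(g{\left(-5,2 \right)},0 \right)} \right)} = - \frac{1}{3 - 0} = - \frac{1}{3 + 0} = - \frac{1}{3}$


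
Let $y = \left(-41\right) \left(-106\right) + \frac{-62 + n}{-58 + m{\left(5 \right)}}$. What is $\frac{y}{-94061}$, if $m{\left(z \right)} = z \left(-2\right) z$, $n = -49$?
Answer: $- \frac{156493}{3386196} \approx -0.046215$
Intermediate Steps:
$m{\left(z \right)} = - 2 z^{2}$ ($m{\left(z \right)} = - 2 z z = - 2 z^{2}$)
$y = \frac{156493}{36}$ ($y = \left(-41\right) \left(-106\right) + \frac{-62 - 49}{-58 - 2 \cdot 5^{2}} = 4346 - \frac{111}{-58 - 50} = 4346 - \frac{111}{-108} = 4346 - - \frac{37}{36} = 4346 + \frac{37}{36} = \frac{156493}{36} \approx 4347.0$)
$\frac{y}{-94061} = \frac{156493}{36 \left(-94061\right)} = \frac{156493}{36} \left(- \frac{1}{94061}\right) = - \frac{156493}{3386196}$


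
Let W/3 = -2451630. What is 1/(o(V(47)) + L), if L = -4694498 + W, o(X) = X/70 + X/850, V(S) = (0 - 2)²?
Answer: -2975/35846929116 ≈ -8.2992e-8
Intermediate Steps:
W = -7354890 (W = 3*(-2451630) = -7354890)
V(S) = 4 (V(S) = (-2)² = 4)
o(X) = 46*X/2975 (o(X) = X*(1/70) + X*(1/850) = X/70 + X/850 = 46*X/2975)
L = -12049388 (L = -4694498 - 7354890 = -12049388)
1/(o(V(47)) + L) = 1/((46/2975)*4 - 12049388) = 1/(184/2975 - 12049388) = 1/(-35846929116/2975) = -2975/35846929116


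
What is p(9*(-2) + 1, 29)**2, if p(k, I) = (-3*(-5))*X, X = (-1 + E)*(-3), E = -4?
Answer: 50625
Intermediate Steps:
X = 15 (X = (-1 - 4)*(-3) = -5*(-3) = 15)
p(k, I) = 225 (p(k, I) = -3*(-5)*15 = 15*15 = 225)
p(9*(-2) + 1, 29)**2 = 225**2 = 50625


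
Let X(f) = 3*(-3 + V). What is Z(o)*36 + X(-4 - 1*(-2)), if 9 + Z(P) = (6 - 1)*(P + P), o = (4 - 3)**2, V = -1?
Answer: 24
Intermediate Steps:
X(f) = -12 (X(f) = 3*(-3 - 1) = 3*(-4) = -12)
o = 1 (o = 1**2 = 1)
Z(P) = -9 + 10*P (Z(P) = -9 + (6 - 1)*(P + P) = -9 + 5*(2*P) = -9 + 10*P)
Z(o)*36 + X(-4 - 1*(-2)) = (-9 + 10*1)*36 - 12 = (-9 + 10)*36 - 12 = 1*36 - 12 = 36 - 12 = 24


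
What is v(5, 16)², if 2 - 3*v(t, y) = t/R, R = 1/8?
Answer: 1444/9 ≈ 160.44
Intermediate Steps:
R = ⅛ (R = 1*(⅛) = ⅛ ≈ 0.12500)
v(t, y) = ⅔ - 8*t/3 (v(t, y) = ⅔ - t/(3*⅛) = ⅔ - t*8/3 = ⅔ - 8*t/3)
v(5, 16)² = (⅔ - 8/3*5)² = (⅔ - 40/3)² = (-38/3)² = 1444/9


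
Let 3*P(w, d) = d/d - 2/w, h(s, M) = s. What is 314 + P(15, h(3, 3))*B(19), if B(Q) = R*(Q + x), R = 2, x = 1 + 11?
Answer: 14936/45 ≈ 331.91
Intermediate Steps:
x = 12
P(w, d) = 1/3 - 2/(3*w) (P(w, d) = (d/d - 2/w)/3 = (1 - 2/w)/3 = 1/3 - 2/(3*w))
B(Q) = 24 + 2*Q (B(Q) = 2*(Q + 12) = 2*(12 + Q) = 24 + 2*Q)
314 + P(15, h(3, 3))*B(19) = 314 + ((1/3)*(-2 + 15)/15)*(24 + 2*19) = 314 + ((1/3)*(1/15)*13)*(24 + 38) = 314 + (13/45)*62 = 314 + 806/45 = 14936/45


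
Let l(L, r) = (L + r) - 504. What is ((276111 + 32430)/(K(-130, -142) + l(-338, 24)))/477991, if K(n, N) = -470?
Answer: -308541/615652408 ≈ -0.00050116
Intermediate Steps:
l(L, r) = -504 + L + r
((276111 + 32430)/(K(-130, -142) + l(-338, 24)))/477991 = ((276111 + 32430)/(-470 + (-504 - 338 + 24)))/477991 = (308541/(-470 - 818))*(1/477991) = (308541/(-1288))*(1/477991) = (308541*(-1/1288))*(1/477991) = -308541/1288*1/477991 = -308541/615652408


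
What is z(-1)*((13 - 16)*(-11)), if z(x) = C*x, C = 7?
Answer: -231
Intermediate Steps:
z(x) = 7*x
z(-1)*((13 - 16)*(-11)) = (7*(-1))*((13 - 16)*(-11)) = -(-21)*(-11) = -7*33 = -231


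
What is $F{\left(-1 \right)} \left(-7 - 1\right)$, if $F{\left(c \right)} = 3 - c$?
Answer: $-32$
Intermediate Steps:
$F{\left(-1 \right)} \left(-7 - 1\right) = \left(3 - -1\right) \left(-7 - 1\right) = \left(3 + 1\right) \left(-8\right) = 4 \left(-8\right) = -32$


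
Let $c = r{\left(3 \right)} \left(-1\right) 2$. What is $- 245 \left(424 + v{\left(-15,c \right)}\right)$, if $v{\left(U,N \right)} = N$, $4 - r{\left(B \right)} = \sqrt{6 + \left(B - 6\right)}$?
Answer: $-101920 - 490 \sqrt{3} \approx -1.0277 \cdot 10^{5}$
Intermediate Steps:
$r{\left(B \right)} = 4 - \sqrt{B}$ ($r{\left(B \right)} = 4 - \sqrt{6 + \left(B - 6\right)} = 4 - \sqrt{6 + \left(-6 + B\right)} = 4 - \sqrt{B}$)
$c = -8 + 2 \sqrt{3}$ ($c = \left(4 - \sqrt{3}\right) \left(-1\right) 2 = \left(-4 + \sqrt{3}\right) 2 = -8 + 2 \sqrt{3} \approx -4.5359$)
$- 245 \left(424 + v{\left(-15,c \right)}\right) = - 245 \left(424 - \left(8 - 2 \sqrt{3}\right)\right) = - 245 \left(416 + 2 \sqrt{3}\right) = -101920 - 490 \sqrt{3}$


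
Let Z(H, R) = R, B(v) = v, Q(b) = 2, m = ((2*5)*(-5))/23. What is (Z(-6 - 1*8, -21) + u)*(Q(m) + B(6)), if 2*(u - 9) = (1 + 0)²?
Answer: -92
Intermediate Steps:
m = -50/23 (m = (10*(-5))*(1/23) = -50*1/23 = -50/23 ≈ -2.1739)
u = 19/2 (u = 9 + (1 + 0)²/2 = 9 + (½)*1² = 9 + (½)*1 = 9 + ½ = 19/2 ≈ 9.5000)
(Z(-6 - 1*8, -21) + u)*(Q(m) + B(6)) = (-21 + 19/2)*(2 + 6) = -23/2*8 = -92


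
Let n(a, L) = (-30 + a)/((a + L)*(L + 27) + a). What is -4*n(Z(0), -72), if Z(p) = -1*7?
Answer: 37/887 ≈ 0.041714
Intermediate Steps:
Z(p) = -7
n(a, L) = (-30 + a)/(a + (27 + L)*(L + a)) (n(a, L) = (-30 + a)/((L + a)*(27 + L) + a) = (-30 + a)/((27 + L)*(L + a) + a) = (-30 + a)/(a + (27 + L)*(L + a)))
-4*n(Z(0), -72) = -4*(-30 - 7)/((-72)² + 27*(-72) + 28*(-7) - 72*(-7)) = -4*(-37)/(5184 - 1944 - 196 + 504) = -4*(-37)/3548 = -(-37)/887 = -4*(-37/3548) = 37/887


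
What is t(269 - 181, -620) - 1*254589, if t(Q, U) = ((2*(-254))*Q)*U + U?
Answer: 27461271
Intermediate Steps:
t(Q, U) = U - 508*Q*U (t(Q, U) = (-508*Q)*U + U = -508*Q*U + U = U - 508*Q*U)
t(269 - 181, -620) - 1*254589 = -620*(1 - 508*(269 - 181)) - 1*254589 = -620*(1 - 508*88) - 254589 = -620*(1 - 44704) - 254589 = -620*(-44703) - 254589 = 27715860 - 254589 = 27461271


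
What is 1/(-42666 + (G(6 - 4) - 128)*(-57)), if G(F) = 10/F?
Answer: -1/35655 ≈ -2.8047e-5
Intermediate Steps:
1/(-42666 + (G(6 - 4) - 128)*(-57)) = 1/(-42666 + (10/(6 - 4) - 128)*(-57)) = 1/(-42666 + (10/2 - 128)*(-57)) = 1/(-42666 + (10*(½) - 128)*(-57)) = 1/(-42666 + (5 - 128)*(-57)) = 1/(-42666 - 123*(-57)) = 1/(-42666 + 7011) = 1/(-35655) = -1/35655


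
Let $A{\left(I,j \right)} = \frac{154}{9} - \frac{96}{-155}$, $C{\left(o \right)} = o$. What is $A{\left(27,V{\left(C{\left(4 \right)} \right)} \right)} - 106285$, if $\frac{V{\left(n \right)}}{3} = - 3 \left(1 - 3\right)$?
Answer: $- \frac{148242841}{1395} \approx -1.0627 \cdot 10^{5}$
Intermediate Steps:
$V{\left(n \right)} = 18$ ($V{\left(n \right)} = 3 \left(- 3 \left(1 - 3\right)\right) = 3 \left(\left(-3\right) \left(-2\right)\right) = 3 \cdot 6 = 18$)
$A{\left(I,j \right)} = \frac{24734}{1395}$ ($A{\left(I,j \right)} = 154 \cdot \frac{1}{9} - - \frac{96}{155} = \frac{154}{9} + \frac{96}{155} = \frac{24734}{1395}$)
$A{\left(27,V{\left(C{\left(4 \right)} \right)} \right)} - 106285 = \frac{24734}{1395} - 106285 = - \frac{148242841}{1395}$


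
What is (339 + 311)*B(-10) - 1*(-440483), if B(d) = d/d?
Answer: 441133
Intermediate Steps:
B(d) = 1
(339 + 311)*B(-10) - 1*(-440483) = (339 + 311)*1 - 1*(-440483) = 650*1 + 440483 = 650 + 440483 = 441133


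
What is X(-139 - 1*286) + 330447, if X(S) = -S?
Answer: 330872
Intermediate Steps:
X(-139 - 1*286) + 330447 = -(-139 - 1*286) + 330447 = -(-139 - 286) + 330447 = -1*(-425) + 330447 = 425 + 330447 = 330872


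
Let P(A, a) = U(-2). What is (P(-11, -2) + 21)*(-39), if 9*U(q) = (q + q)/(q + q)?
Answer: -2470/3 ≈ -823.33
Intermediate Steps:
U(q) = ⅑ (U(q) = ((q + q)/(q + q))/9 = ((2*q)/((2*q)))/9 = ((2*q)*(1/(2*q)))/9 = (⅑)*1 = ⅑)
P(A, a) = ⅑
(P(-11, -2) + 21)*(-39) = (⅑ + 21)*(-39) = (190/9)*(-39) = -2470/3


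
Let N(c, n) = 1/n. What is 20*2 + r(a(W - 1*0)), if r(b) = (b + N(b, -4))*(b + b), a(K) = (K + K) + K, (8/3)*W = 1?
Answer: 1343/32 ≈ 41.969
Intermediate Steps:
W = 3/8 (W = (3/8)*1 = 3/8 ≈ 0.37500)
a(K) = 3*K (a(K) = 2*K + K = 3*K)
r(b) = 2*b*(-¼ + b) (r(b) = (b + 1/(-4))*(b + b) = (b - ¼)*(2*b) = (-¼ + b)*(2*b) = 2*b*(-¼ + b))
20*2 + r(a(W - 1*0)) = 20*2 + (3*(3/8 - 1*0))*(-1 + 4*(3*(3/8 - 1*0)))/2 = 40 + (3*(3/8 + 0))*(-1 + 4*(3*(3/8 + 0)))/2 = 40 + (3*(3/8))*(-1 + 4*(3*(3/8)))/2 = 40 + (½)*(9/8)*(-1 + 4*(9/8)) = 40 + (½)*(9/8)*(-1 + 9/2) = 40 + (½)*(9/8)*(7/2) = 40 + 63/32 = 1343/32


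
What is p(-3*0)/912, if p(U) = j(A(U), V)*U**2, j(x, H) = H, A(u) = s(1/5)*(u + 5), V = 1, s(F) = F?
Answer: 0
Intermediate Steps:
A(u) = 1 + u/5 (A(u) = (u + 5)/5 = (5 + u)/5 = 1 + u/5)
p(U) = U**2 (p(U) = 1*U**2 = U**2)
p(-3*0)/912 = (-3*0)**2/912 = 0**2*(1/912) = 0*(1/912) = 0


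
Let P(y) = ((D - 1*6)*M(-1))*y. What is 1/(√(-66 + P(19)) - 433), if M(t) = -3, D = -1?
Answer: -433/187156 - 3*√37/187156 ≈ -0.0024111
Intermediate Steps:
P(y) = 21*y (P(y) = ((-1 - 1*6)*(-3))*y = ((-1 - 6)*(-3))*y = (-7*(-3))*y = 21*y)
1/(√(-66 + P(19)) - 433) = 1/(√(-66 + 21*19) - 433) = 1/(√(-66 + 399) - 433) = 1/(√333 - 433) = 1/(3*√37 - 433) = 1/(-433 + 3*√37)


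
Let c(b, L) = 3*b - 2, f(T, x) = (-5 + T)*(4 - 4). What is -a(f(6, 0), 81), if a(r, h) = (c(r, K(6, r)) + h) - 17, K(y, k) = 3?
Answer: -62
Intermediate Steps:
f(T, x) = 0 (f(T, x) = (-5 + T)*0 = 0)
c(b, L) = -2 + 3*b
a(r, h) = -19 + h + 3*r (a(r, h) = ((-2 + 3*r) + h) - 17 = (-2 + h + 3*r) - 17 = -19 + h + 3*r)
-a(f(6, 0), 81) = -(-19 + 81 + 3*0) = -(-19 + 81 + 0) = -1*62 = -62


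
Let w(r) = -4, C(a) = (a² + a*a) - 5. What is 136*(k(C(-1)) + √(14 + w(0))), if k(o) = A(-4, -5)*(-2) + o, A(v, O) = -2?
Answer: 136 + 136*√10 ≈ 566.07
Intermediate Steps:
C(a) = -5 + 2*a² (C(a) = (a² + a²) - 5 = 2*a² - 5 = -5 + 2*a²)
k(o) = 4 + o (k(o) = -2*(-2) + o = 4 + o)
136*(k(C(-1)) + √(14 + w(0))) = 136*((4 + (-5 + 2*(-1)²)) + √(14 - 4)) = 136*((4 + (-5 + 2*1)) + √10) = 136*((4 + (-5 + 2)) + √10) = 136*((4 - 3) + √10) = 136*(1 + √10) = 136 + 136*√10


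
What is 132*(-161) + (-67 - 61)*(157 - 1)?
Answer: -41220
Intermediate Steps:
132*(-161) + (-67 - 61)*(157 - 1) = -21252 - 128*156 = -21252 - 19968 = -41220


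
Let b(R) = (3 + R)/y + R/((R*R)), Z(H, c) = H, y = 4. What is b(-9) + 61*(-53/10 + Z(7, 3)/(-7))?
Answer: -17366/45 ≈ -385.91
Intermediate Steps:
b(R) = ¾ + 1/R + R/4 (b(R) = (3 + R)/4 + R/((R*R)) = (3 + R)*(¼) + R/(R²) = (¾ + R/4) + R/R² = (¾ + R/4) + 1/R = ¾ + 1/R + R/4)
b(-9) + 61*(-53/10 + Z(7, 3)/(-7)) = (¼)*(4 - 9*(3 - 9))/(-9) + 61*(-53/10 + 7/(-7)) = (¼)*(-⅑)*(4 - 9*(-6)) + 61*(-53*⅒ + 7*(-⅐)) = (¼)*(-⅑)*(4 + 54) + 61*(-53/10 - 1) = (¼)*(-⅑)*58 + 61*(-63/10) = -29/18 - 3843/10 = -17366/45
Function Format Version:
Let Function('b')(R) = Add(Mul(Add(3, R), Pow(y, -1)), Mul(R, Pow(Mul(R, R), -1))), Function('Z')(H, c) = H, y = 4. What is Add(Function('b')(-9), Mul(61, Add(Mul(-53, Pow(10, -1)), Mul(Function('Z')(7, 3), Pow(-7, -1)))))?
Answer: Rational(-17366, 45) ≈ -385.91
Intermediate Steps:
Function('b')(R) = Add(Rational(3, 4), Pow(R, -1), Mul(Rational(1, 4), R)) (Function('b')(R) = Add(Mul(Add(3, R), Pow(4, -1)), Mul(R, Pow(Mul(R, R), -1))) = Add(Mul(Add(3, R), Rational(1, 4)), Mul(R, Pow(Pow(R, 2), -1))) = Add(Add(Rational(3, 4), Mul(Rational(1, 4), R)), Mul(R, Pow(R, -2))) = Add(Add(Rational(3, 4), Mul(Rational(1, 4), R)), Pow(R, -1)) = Add(Rational(3, 4), Pow(R, -1), Mul(Rational(1, 4), R)))
Add(Function('b')(-9), Mul(61, Add(Mul(-53, Pow(10, -1)), Mul(Function('Z')(7, 3), Pow(-7, -1))))) = Add(Mul(Rational(1, 4), Pow(-9, -1), Add(4, Mul(-9, Add(3, -9)))), Mul(61, Add(Mul(-53, Pow(10, -1)), Mul(7, Pow(-7, -1))))) = Add(Mul(Rational(1, 4), Rational(-1, 9), Add(4, Mul(-9, -6))), Mul(61, Add(Mul(-53, Rational(1, 10)), Mul(7, Rational(-1, 7))))) = Add(Mul(Rational(1, 4), Rational(-1, 9), Add(4, 54)), Mul(61, Add(Rational(-53, 10), -1))) = Add(Mul(Rational(1, 4), Rational(-1, 9), 58), Mul(61, Rational(-63, 10))) = Add(Rational(-29, 18), Rational(-3843, 10)) = Rational(-17366, 45)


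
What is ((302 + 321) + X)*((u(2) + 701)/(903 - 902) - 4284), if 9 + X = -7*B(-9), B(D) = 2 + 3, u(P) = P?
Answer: -2073399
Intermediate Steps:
B(D) = 5
X = -44 (X = -9 - 7*5 = -9 - 35 = -44)
((302 + 321) + X)*((u(2) + 701)/(903 - 902) - 4284) = ((302 + 321) - 44)*((2 + 701)/(903 - 902) - 4284) = (623 - 44)*(703/1 - 4284) = 579*(703*1 - 4284) = 579*(703 - 4284) = 579*(-3581) = -2073399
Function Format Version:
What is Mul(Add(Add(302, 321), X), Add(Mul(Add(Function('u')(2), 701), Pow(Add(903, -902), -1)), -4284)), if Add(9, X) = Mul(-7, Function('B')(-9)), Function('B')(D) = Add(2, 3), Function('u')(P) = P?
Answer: -2073399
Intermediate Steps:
Function('B')(D) = 5
X = -44 (X = Add(-9, Mul(-7, 5)) = Add(-9, -35) = -44)
Mul(Add(Add(302, 321), X), Add(Mul(Add(Function('u')(2), 701), Pow(Add(903, -902), -1)), -4284)) = Mul(Add(Add(302, 321), -44), Add(Mul(Add(2, 701), Pow(Add(903, -902), -1)), -4284)) = Mul(Add(623, -44), Add(Mul(703, Pow(1, -1)), -4284)) = Mul(579, Add(Mul(703, 1), -4284)) = Mul(579, Add(703, -4284)) = Mul(579, -3581) = -2073399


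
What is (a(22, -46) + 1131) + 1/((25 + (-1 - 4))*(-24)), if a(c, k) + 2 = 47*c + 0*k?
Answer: 1038239/480 ≈ 2163.0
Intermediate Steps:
a(c, k) = -2 + 47*c (a(c, k) = -2 + (47*c + 0*k) = -2 + (47*c + 0) = -2 + 47*c)
(a(22, -46) + 1131) + 1/((25 + (-1 - 4))*(-24)) = ((-2 + 47*22) + 1131) + 1/((25 + (-1 - 4))*(-24)) = ((-2 + 1034) + 1131) + 1/((25 - 5)*(-24)) = (1032 + 1131) + 1/(20*(-24)) = 2163 + 1/(-480) = 2163 - 1/480 = 1038239/480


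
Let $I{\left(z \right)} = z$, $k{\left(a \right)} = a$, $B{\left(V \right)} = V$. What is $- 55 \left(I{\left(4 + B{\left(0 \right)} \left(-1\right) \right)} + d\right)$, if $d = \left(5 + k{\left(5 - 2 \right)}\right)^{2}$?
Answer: $-3740$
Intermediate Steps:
$d = 64$ ($d = \left(5 + \left(5 - 2\right)\right)^{2} = \left(5 + 3\right)^{2} = 8^{2} = 64$)
$- 55 \left(I{\left(4 + B{\left(0 \right)} \left(-1\right) \right)} + d\right) = - 55 \left(\left(4 + 0 \left(-1\right)\right) + 64\right) = - 55 \left(\left(4 + 0\right) + 64\right) = - 55 \left(4 + 64\right) = \left(-55\right) 68 = -3740$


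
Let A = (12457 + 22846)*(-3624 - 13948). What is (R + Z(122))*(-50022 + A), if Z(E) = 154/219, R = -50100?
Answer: 6806809096374148/219 ≈ 3.1081e+13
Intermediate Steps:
Z(E) = 154/219 (Z(E) = 154*(1/219) = 154/219)
A = -620344316 (A = 35303*(-17572) = -620344316)
(R + Z(122))*(-50022 + A) = (-50100 + 154/219)*(-50022 - 620344316) = -10971746/219*(-620394338) = 6806809096374148/219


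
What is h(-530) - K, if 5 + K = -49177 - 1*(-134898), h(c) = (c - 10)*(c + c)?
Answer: 486684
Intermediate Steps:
h(c) = 2*c*(-10 + c) (h(c) = (-10 + c)*(2*c) = 2*c*(-10 + c))
K = 85716 (K = -5 + (-49177 - 1*(-134898)) = -5 + (-49177 + 134898) = -5 + 85721 = 85716)
h(-530) - K = 2*(-530)*(-10 - 530) - 1*85716 = 2*(-530)*(-540) - 85716 = 572400 - 85716 = 486684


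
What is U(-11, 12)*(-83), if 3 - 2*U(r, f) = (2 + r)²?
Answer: 3237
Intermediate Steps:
U(r, f) = 3/2 - (2 + r)²/2
U(-11, 12)*(-83) = (3/2 - (2 - 11)²/2)*(-83) = (3/2 - ½*(-9)²)*(-83) = (3/2 - ½*81)*(-83) = (3/2 - 81/2)*(-83) = -39*(-83) = 3237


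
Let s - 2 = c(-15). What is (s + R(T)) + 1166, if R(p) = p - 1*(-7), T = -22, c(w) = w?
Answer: 1138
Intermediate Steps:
s = -13 (s = 2 - 15 = -13)
R(p) = 7 + p (R(p) = p + 7 = 7 + p)
(s + R(T)) + 1166 = (-13 + (7 - 22)) + 1166 = (-13 - 15) + 1166 = -28 + 1166 = 1138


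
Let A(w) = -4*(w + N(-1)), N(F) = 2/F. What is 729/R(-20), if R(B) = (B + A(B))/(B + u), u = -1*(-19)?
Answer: -729/68 ≈ -10.721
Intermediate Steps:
u = 19
A(w) = 8 - 4*w (A(w) = -4*(w + 2/(-1)) = -4*(w + 2*(-1)) = -4*(w - 2) = -4*(-2 + w) = 8 - 4*w)
R(B) = (8 - 3*B)/(19 + B) (R(B) = (B + (8 - 4*B))/(B + 19) = (8 - 3*B)/(19 + B))
729/R(-20) = 729/(((8 - 3*(-20))/(19 - 20))) = 729/(((8 + 60)/(-1))) = 729/((-1*68)) = 729/(-68) = 729*(-1/68) = -729/68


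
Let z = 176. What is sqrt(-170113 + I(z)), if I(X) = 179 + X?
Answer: 3*I*sqrt(18862) ≈ 412.02*I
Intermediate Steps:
sqrt(-170113 + I(z)) = sqrt(-170113 + (179 + 176)) = sqrt(-170113 + 355) = sqrt(-169758) = 3*I*sqrt(18862)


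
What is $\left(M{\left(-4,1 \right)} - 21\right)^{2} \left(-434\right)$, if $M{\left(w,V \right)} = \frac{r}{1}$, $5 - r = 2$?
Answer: $-140616$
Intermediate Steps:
$r = 3$ ($r = 5 - 2 = 3$)
$M{\left(w,V \right)} = 3$ ($M{\left(w,V \right)} = \frac{3}{1} = 3 \cdot 1 = 3$)
$\left(M{\left(-4,1 \right)} - 21\right)^{2} \left(-434\right) = \left(3 - 21\right)^{2} \left(-434\right) = \left(-18\right)^{2} \left(-434\right) = 324 \left(-434\right) = -140616$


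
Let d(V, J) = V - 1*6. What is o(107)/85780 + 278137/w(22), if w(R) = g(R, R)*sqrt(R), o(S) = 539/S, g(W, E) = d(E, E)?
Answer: 539/9178460 + 278137*sqrt(22)/352 ≈ 3706.2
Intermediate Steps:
d(V, J) = -6 + V (d(V, J) = V - 6 = -6 + V)
g(W, E) = -6 + E
w(R) = sqrt(R)*(-6 + R) (w(R) = (-6 + R)*sqrt(R) = sqrt(R)*(-6 + R))
o(107)/85780 + 278137/w(22) = (539/107)/85780 + 278137/((sqrt(22)*(-6 + 22))) = (539*(1/107))*(1/85780) + 278137/((sqrt(22)*16)) = (539/107)*(1/85780) + 278137/((16*sqrt(22))) = 539/9178460 + 278137*(sqrt(22)/352) = 539/9178460 + 278137*sqrt(22)/352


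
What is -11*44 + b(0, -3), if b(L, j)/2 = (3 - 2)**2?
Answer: -482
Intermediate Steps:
b(L, j) = 2 (b(L, j) = 2*(3 - 2)**2 = 2*1**2 = 2*1 = 2)
-11*44 + b(0, -3) = -11*44 + 2 = -484 + 2 = -482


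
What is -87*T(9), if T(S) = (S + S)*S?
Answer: -14094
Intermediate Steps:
T(S) = 2*S**2 (T(S) = (2*S)*S = 2*S**2)
-87*T(9) = -174*9**2 = -174*81 = -87*162 = -14094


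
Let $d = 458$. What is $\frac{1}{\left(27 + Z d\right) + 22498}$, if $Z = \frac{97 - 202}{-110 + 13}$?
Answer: $\frac{97}{2233015} \approx 4.3439 \cdot 10^{-5}$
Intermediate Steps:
$Z = \frac{105}{97}$ ($Z = - \frac{105}{-97} = \left(-105\right) \left(- \frac{1}{97}\right) = \frac{105}{97} \approx 1.0825$)
$\frac{1}{\left(27 + Z d\right) + 22498} = \frac{1}{\left(27 + \frac{105}{97} \cdot 458\right) + 22498} = \frac{1}{\left(27 + \frac{48090}{97}\right) + 22498} = \frac{1}{\frac{50709}{97} + 22498} = \frac{1}{\frac{2233015}{97}} = \frac{97}{2233015}$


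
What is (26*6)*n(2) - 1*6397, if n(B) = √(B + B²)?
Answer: -6397 + 156*√6 ≈ -6014.9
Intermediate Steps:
(26*6)*n(2) - 1*6397 = (26*6)*√(2*(1 + 2)) - 1*6397 = 156*√(2*3) - 6397 = 156*√6 - 6397 = -6397 + 156*√6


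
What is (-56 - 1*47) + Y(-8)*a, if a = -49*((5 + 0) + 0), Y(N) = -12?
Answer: 2837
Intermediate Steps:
a = -245 (a = -49*(5 + 0) = -49*5 = -245)
(-56 - 1*47) + Y(-8)*a = (-56 - 1*47) - 12*(-245) = (-56 - 47) + 2940 = -103 + 2940 = 2837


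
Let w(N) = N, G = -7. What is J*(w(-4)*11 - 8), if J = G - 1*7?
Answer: 728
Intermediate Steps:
J = -14 (J = -7 - 1*7 = -7 - 7 = -14)
J*(w(-4)*11 - 8) = -14*(-4*11 - 8) = -14*(-44 - 8) = -14*(-52) = 728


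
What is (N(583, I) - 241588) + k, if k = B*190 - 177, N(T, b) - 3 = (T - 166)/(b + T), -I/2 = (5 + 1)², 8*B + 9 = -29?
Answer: -248002285/1022 ≈ -2.4266e+5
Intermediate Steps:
B = -19/4 (B = -9/8 + (⅛)*(-29) = -9/8 - 29/8 = -19/4 ≈ -4.7500)
I = -72 (I = -2*(5 + 1)² = -2*6² = -2*36 = -72)
N(T, b) = 3 + (-166 + T)/(T + b) (N(T, b) = 3 + (T - 166)/(b + T) = 3 + (-166 + T)/(T + b))
k = -2159/2 (k = -19/4*190 - 177 = -1805/2 - 177 = -2159/2 ≈ -1079.5)
(N(583, I) - 241588) + k = ((-166 + 3*(-72) + 4*583)/(583 - 72) - 241588) - 2159/2 = ((-166 - 216 + 2332)/511 - 241588) - 2159/2 = ((1/511)*1950 - 241588) - 2159/2 = (1950/511 - 241588) - 2159/2 = -123449518/511 - 2159/2 = -248002285/1022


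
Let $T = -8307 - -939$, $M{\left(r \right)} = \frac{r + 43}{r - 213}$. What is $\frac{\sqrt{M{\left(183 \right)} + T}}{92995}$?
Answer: $\frac{i \sqrt{1659495}}{1394925} \approx 0.0009235 i$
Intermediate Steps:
$M{\left(r \right)} = \frac{43 + r}{-213 + r}$
$T = -7368$ ($T = -8307 + 939 = -7368$)
$\frac{\sqrt{M{\left(183 \right)} + T}}{92995} = \frac{\sqrt{\frac{43 + 183}{-213 + 183} - 7368}}{92995} = \sqrt{\frac{1}{-30} \cdot 226 - 7368} \cdot \frac{1}{92995} = \sqrt{\left(- \frac{1}{30}\right) 226 - 7368} \cdot \frac{1}{92995} = \sqrt{- \frac{113}{15} - 7368} \cdot \frac{1}{92995} = \sqrt{- \frac{110633}{15}} \cdot \frac{1}{92995} = \frac{i \sqrt{1659495}}{15} \cdot \frac{1}{92995} = \frac{i \sqrt{1659495}}{1394925}$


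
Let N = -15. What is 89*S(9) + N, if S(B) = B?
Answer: 786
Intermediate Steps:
89*S(9) + N = 89*9 - 15 = 801 - 15 = 786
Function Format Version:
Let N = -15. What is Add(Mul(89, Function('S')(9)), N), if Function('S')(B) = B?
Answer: 786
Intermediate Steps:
Add(Mul(89, Function('S')(9)), N) = Add(Mul(89, 9), -15) = Add(801, -15) = 786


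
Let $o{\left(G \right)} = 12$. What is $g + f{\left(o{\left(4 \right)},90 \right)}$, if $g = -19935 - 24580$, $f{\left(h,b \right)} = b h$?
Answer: $-43435$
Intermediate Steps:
$g = -44515$ ($g = -19935 - 24580 = -44515$)
$g + f{\left(o{\left(4 \right)},90 \right)} = -44515 + 90 \cdot 12 = -44515 + 1080 = -43435$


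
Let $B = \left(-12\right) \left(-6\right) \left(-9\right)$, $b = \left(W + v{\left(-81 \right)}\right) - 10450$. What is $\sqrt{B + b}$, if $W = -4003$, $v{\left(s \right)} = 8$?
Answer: $3 i \sqrt{1677} \approx 122.85 i$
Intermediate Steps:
$b = -14445$ ($b = \left(-4003 + 8\right) - 10450 = -3995 - 10450 = -14445$)
$B = -648$ ($B = 72 \left(-9\right) = -648$)
$\sqrt{B + b} = \sqrt{-648 - 14445} = \sqrt{-15093} = 3 i \sqrt{1677}$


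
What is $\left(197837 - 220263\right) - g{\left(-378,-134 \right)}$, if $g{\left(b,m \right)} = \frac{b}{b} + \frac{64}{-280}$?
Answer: $- \frac{784937}{35} \approx -22427.0$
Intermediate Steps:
$g{\left(b,m \right)} = \frac{27}{35}$ ($g{\left(b,m \right)} = 1 + 64 \left(- \frac{1}{280}\right) = 1 - \frac{8}{35} = \frac{27}{35}$)
$\left(197837 - 220263\right) - g{\left(-378,-134 \right)} = \left(197837 - 220263\right) - \frac{27}{35} = -22426 - \frac{27}{35} = - \frac{784937}{35}$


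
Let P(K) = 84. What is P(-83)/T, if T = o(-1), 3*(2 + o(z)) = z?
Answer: -36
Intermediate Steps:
o(z) = -2 + z/3
T = -7/3 (T = -2 + (⅓)*(-1) = -2 - ⅓ = -7/3 ≈ -2.3333)
P(-83)/T = 84/(-7/3) = 84*(-3/7) = -36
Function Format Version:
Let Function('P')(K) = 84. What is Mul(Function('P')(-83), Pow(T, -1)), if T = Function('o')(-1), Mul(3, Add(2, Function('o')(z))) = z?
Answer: -36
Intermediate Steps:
Function('o')(z) = Add(-2, Mul(Rational(1, 3), z))
T = Rational(-7, 3) (T = Add(-2, Mul(Rational(1, 3), -1)) = Add(-2, Rational(-1, 3)) = Rational(-7, 3) ≈ -2.3333)
Mul(Function('P')(-83), Pow(T, -1)) = Mul(84, Pow(Rational(-7, 3), -1)) = Mul(84, Rational(-3, 7)) = -36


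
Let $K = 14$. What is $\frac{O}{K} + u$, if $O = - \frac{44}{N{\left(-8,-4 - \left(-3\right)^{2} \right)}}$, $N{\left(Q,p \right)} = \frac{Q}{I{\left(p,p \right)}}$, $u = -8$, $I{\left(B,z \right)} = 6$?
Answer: $- \frac{79}{14} \approx -5.6429$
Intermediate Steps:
$N{\left(Q,p \right)} = \frac{Q}{6}$
$O = 33$ ($O = - \frac{44}{\frac{1}{6} \left(-8\right)} = - \frac{44}{- \frac{4}{3}} = \left(-44\right) \left(- \frac{3}{4}\right) = 33$)
$\frac{O}{K} + u = \frac{1}{14} \cdot 33 - 8 = \frac{33}{14} - 8 = - \frac{79}{14}$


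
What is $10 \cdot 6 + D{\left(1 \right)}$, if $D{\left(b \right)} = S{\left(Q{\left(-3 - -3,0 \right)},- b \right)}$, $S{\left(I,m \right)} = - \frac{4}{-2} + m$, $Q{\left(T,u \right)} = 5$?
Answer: $61$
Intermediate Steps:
$S{\left(I,m \right)} = 2 + m$ ($S{\left(I,m \right)} = \left(-4\right) \left(- \frac{1}{2}\right) + m = 2 + m$)
$D{\left(b \right)} = 2 - b$
$10 \cdot 6 + D{\left(1 \right)} = 10 \cdot 6 + \left(2 - 1\right) = 60 + \left(2 - 1\right) = 60 + 1 = 61$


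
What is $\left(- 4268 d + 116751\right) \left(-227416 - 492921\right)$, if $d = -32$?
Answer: $-182480811199$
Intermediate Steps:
$\left(- 4268 d + 116751\right) \left(-227416 - 492921\right) = \left(\left(-4268\right) \left(-32\right) + 116751\right) \left(-227416 - 492921\right) = \left(136576 + 116751\right) \left(-720337\right) = 253327 \left(-720337\right) = -182480811199$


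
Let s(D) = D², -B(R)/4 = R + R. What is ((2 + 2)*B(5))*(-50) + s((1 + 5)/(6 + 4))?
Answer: 200009/25 ≈ 8000.4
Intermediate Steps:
B(R) = -8*R (B(R) = -4*(R + R) = -8*R)
((2 + 2)*B(5))*(-50) + s((1 + 5)/(6 + 4)) = ((2 + 2)*(-8*5))*(-50) + ((1 + 5)/(6 + 4))² = (4*(-40))*(-50) + (6/10)² = -160*(-50) + (6*(⅒))² = 8000 + (⅗)² = 8000 + 9/25 = 200009/25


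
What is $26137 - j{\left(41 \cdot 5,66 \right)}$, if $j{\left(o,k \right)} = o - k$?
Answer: $25998$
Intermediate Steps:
$26137 - j{\left(41 \cdot 5,66 \right)} = 26137 - \left(41 \cdot 5 - 66\right) = 26137 - \left(205 - 66\right) = 26137 - 139 = 25998$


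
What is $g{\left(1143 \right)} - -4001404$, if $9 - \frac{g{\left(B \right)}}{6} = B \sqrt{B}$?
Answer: $4001458 - 20574 \sqrt{127} \approx 3.7696 \cdot 10^{6}$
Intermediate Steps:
$g{\left(B \right)} = 54 - 6 B^{\frac{3}{2}}$ ($g{\left(B \right)} = 54 - 6 B \sqrt{B} = 54 - 6 B^{\frac{3}{2}}$)
$g{\left(1143 \right)} - -4001404 = \left(54 - 6 \cdot 1143^{\frac{3}{2}}\right) - -4001404 = \left(54 - 6 \cdot 3429 \sqrt{127}\right) + 4001404 = \left(54 - 20574 \sqrt{127}\right) + 4001404 = 4001458 - 20574 \sqrt{127}$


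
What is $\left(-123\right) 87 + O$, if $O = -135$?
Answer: $-10836$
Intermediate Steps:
$\left(-123\right) 87 + O = \left(-123\right) 87 - 135 = -10701 - 135 = -10836$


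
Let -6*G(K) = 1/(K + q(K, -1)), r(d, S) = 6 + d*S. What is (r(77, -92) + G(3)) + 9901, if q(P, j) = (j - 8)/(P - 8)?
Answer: 406507/144 ≈ 2823.0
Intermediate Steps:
q(P, j) = (-8 + j)/(-8 + P)
r(d, S) = 6 + S*d
G(K) = -1/(6*(K - 9/(-8 + K))) (G(K) = -1/(6*(K + (-8 - 1)/(-8 + K))) = -1/(6*(K - 9/(-8 + K))))
(r(77, -92) + G(3)) + 9901 = ((6 - 92*77) + (8 - 1*3)/(6*(-9 + 3*(-8 + 3)))) + 9901 = ((6 - 7084) + (8 - 3)/(6*(-9 + 3*(-5)))) + 9901 = (-7078 + (⅙)*5/(-9 - 15)) + 9901 = (-7078 + (⅙)*5/(-24)) + 9901 = (-7078 + (⅙)*(-1/24)*5) + 9901 = (-7078 - 5/144) + 9901 = -1019237/144 + 9901 = 406507/144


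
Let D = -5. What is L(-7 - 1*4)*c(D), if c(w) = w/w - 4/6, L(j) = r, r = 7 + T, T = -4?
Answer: 1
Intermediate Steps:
r = 3 (r = 7 - 4 = 3)
L(j) = 3
c(w) = 1/3 (c(w) = 1 - 4*1/6 = 1 - 2/3 = 1/3)
L(-7 - 1*4)*c(D) = 3*(1/3) = 1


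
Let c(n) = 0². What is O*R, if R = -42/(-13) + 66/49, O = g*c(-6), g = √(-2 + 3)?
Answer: 0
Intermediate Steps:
c(n) = 0
g = 1 (g = √1 = 1)
O = 0 (O = 1*0 = 0)
R = 2916/637 (R = -42*(-1/13) + 66*(1/49) = 42/13 + 66/49 = 2916/637 ≈ 4.5777)
O*R = 0*(2916/637) = 0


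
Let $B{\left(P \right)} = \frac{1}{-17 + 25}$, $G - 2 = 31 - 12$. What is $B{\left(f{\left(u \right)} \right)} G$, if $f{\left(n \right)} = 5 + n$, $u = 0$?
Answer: $\frac{21}{8} \approx 2.625$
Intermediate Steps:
$G = 21$ ($G = 2 + \left(31 - 12\right) = 2 + 19 = 21$)
$B{\left(P \right)} = \frac{1}{8}$
$B{\left(f{\left(u \right)} \right)} G = \frac{1}{8} \cdot 21 = \frac{21}{8}$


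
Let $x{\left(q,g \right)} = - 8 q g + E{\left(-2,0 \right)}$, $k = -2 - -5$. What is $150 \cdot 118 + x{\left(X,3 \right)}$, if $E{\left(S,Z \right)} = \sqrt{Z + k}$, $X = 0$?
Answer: $17700 + \sqrt{3} \approx 17702.0$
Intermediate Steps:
$k = 3$ ($k = -2 + 5 = 3$)
$E{\left(S,Z \right)} = \sqrt{3 + Z}$ ($E{\left(S,Z \right)} = \sqrt{Z + 3} = \sqrt{3 + Z}$)
$x{\left(q,g \right)} = \sqrt{3} - 8 g q$ ($x{\left(q,g \right)} = - 8 q g + \sqrt{3 + 0} = - 8 g q + \sqrt{3} = \sqrt{3} - 8 g q$)
$150 \cdot 118 + x{\left(X,3 \right)} = 150 \cdot 118 + \left(\sqrt{3} - 24 \cdot 0\right) = 17700 + \left(\sqrt{3} + 0\right) = 17700 + \sqrt{3}$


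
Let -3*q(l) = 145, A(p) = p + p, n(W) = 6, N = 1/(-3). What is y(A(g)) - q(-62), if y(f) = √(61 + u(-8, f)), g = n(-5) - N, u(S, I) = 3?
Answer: 169/3 ≈ 56.333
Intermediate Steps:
N = -⅓ ≈ -0.33333
g = 19/3 (g = 6 - 1*(-⅓) = 6 + ⅓ = 19/3 ≈ 6.3333)
A(p) = 2*p
q(l) = -145/3 (q(l) = -⅓*145 = -145/3)
y(f) = 8 (y(f) = √(61 + 3) = √64 = 8)
y(A(g)) - q(-62) = 8 - 1*(-145/3) = 8 + 145/3 = 169/3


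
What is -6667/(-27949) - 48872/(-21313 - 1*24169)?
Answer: 834576011/635588209 ≈ 1.3131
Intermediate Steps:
-6667/(-27949) - 48872/(-21313 - 1*24169) = -6667*(-1/27949) - 48872/(-21313 - 24169) = 6667/27949 - 48872/(-45482) = 6667/27949 - 48872*(-1/45482) = 6667/27949 + 24436/22741 = 834576011/635588209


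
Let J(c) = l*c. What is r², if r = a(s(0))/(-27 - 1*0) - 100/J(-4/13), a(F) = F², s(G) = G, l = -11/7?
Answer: 5175625/121 ≈ 42774.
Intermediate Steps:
l = -11/7 (l = -11*⅐ = -11/7 ≈ -1.5714)
J(c) = -11*c/7
r = -2275/11 (r = 0²/(-27 - 1*0) - 100/((-(-44)/(7*13))) = 0/(-27 + 0) - 100/((-(-44)/(7*13))) = 0/(-27) - 100/((-11/7*(-4/13))) = 0*(-1/27) - 100/44/91 = 0 - 100*91/44 = 0 - 2275/11 = -2275/11 ≈ -206.82)
r² = (-2275/11)² = 5175625/121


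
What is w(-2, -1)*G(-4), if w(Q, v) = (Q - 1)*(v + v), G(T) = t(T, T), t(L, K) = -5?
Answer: -30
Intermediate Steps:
G(T) = -5
w(Q, v) = 2*v*(-1 + Q) (w(Q, v) = (-1 + Q)*(2*v) = 2*v*(-1 + Q))
w(-2, -1)*G(-4) = (2*(-1)*(-1 - 2))*(-5) = (2*(-1)*(-3))*(-5) = 6*(-5) = -30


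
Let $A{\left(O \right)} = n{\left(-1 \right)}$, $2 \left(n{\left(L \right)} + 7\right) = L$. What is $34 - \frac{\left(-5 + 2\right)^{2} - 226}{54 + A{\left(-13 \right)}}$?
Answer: $\frac{116}{3} \approx 38.667$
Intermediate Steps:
$n{\left(L \right)} = -7 + \frac{L}{2}$
$A{\left(O \right)} = - \frac{15}{2}$ ($A{\left(O \right)} = -7 + \frac{1}{2} \left(-1\right) = -7 - \frac{1}{2} = - \frac{15}{2}$)
$34 - \frac{\left(-5 + 2\right)^{2} - 226}{54 + A{\left(-13 \right)}} = 34 - \frac{\left(-5 + 2\right)^{2} - 226}{54 - \frac{15}{2}} = 34 - \frac{\left(-3\right)^{2} - 226}{\frac{93}{2}} = 34 - \left(9 - 226\right) \frac{2}{93} = 34 - \left(-217\right) \frac{2}{93} = 34 - - \frac{14}{3} = 34 + \frac{14}{3} = \frac{116}{3}$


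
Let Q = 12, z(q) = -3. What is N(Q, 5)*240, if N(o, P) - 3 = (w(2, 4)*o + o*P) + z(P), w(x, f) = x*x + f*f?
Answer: 72000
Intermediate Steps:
w(x, f) = f² + x² (w(x, f) = x² + f² = f² + x²)
N(o, P) = 20*o + P*o (N(o, P) = 3 + (((4² + 2²)*o + o*P) - 3) = 3 + (((16 + 4)*o + P*o) - 3) = 3 + ((20*o + P*o) - 3) = 3 + (-3 + 20*o + P*o) = 20*o + P*o)
N(Q, 5)*240 = (12*(20 + 5))*240 = (12*25)*240 = 300*240 = 72000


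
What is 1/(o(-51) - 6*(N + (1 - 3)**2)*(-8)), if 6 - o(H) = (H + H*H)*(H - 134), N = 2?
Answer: 1/472044 ≈ 2.1184e-6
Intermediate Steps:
o(H) = 6 - (-134 + H)*(H + H**2) (o(H) = 6 - (H + H*H)*(H - 134) = 6 - (H + H**2)*(-134 + H) = 6 - (-134 + H)*(H + H**2))
1/(o(-51) - 6*(N + (1 - 3)**2)*(-8)) = 1/((6 - 1*(-51)**3 + 133*(-51)**2 + 134*(-51)) - 6*(2 + (1 - 3)**2)*(-8)) = 1/((6 - 1*(-132651) + 133*2601 - 6834) - 6*(2 + (-2)**2)*(-8)) = 1/((6 + 132651 + 345933 - 6834) - 6*(2 + 4)*(-8)) = 1/(471756 - 6*6*(-8)) = 1/(471756 - 36*(-8)) = 1/(471756 + 288) = 1/472044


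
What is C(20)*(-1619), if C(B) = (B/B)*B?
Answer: -32380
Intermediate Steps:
C(B) = B (C(B) = 1*B = B)
C(20)*(-1619) = 20*(-1619) = -32380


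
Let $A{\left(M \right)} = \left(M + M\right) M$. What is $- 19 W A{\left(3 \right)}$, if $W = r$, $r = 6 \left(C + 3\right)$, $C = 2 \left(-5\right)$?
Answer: $14364$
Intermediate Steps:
$C = -10$
$A{\left(M \right)} = 2 M^{2}$ ($A{\left(M \right)} = 2 M M = 2 M^{2}$)
$r = -42$ ($r = 6 \left(-10 + 3\right) = 6 \left(-7\right) = -42$)
$W = -42$
$- 19 W A{\left(3 \right)} = \left(-19\right) \left(-42\right) 2 \cdot 3^{2} = 798 \cdot 2 \cdot 9 = 798 \cdot 18 = 14364$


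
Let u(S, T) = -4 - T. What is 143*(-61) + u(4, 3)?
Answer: -8730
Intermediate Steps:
143*(-61) + u(4, 3) = 143*(-61) + (-4 - 1*3) = -8723 + (-4 - 3) = -8723 - 7 = -8730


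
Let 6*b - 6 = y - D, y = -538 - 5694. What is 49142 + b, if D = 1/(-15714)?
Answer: 4535468965/94284 ≈ 48104.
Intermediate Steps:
D = -1/15714 ≈ -6.3638e-5
y = -6232
b = -97835363/94284 (b = 1 + (-6232 - 1*(-1/15714))/6 = 1 + (-6232 + 1/15714)/6 = 1 + (⅙)*(-97929647/15714) = 1 - 97929647/94284 = -97835363/94284 ≈ -1037.7)
49142 + b = 49142 - 97835363/94284 = 4535468965/94284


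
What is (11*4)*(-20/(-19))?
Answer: 880/19 ≈ 46.316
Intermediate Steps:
(11*4)*(-20/(-19)) = 44*(-20*(-1/19)) = 44*(20/19) = 880/19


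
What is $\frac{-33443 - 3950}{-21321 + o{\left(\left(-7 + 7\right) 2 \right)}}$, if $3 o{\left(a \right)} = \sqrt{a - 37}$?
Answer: $\frac{7175305377}{4091265406} + \frac{112179 i \sqrt{37}}{4091265406} \approx 1.7538 + 0.00016678 i$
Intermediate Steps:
$o{\left(a \right)} = \frac{\sqrt{-37 + a}}{3}$ ($o{\left(a \right)} = \frac{\sqrt{a - 37}}{3} = \frac{\sqrt{-37 + a}}{3}$)
$\frac{-33443 - 3950}{-21321 + o{\left(\left(-7 + 7\right) 2 \right)}} = \frac{-33443 - 3950}{-21321 + \frac{\sqrt{-37 + \left(-7 + 7\right) 2}}{3}} = - \frac{37393}{-21321 + \frac{\sqrt{-37 + 0 \cdot 2}}{3}} = - \frac{37393}{-21321 + \frac{\sqrt{-37 + 0}}{3}} = - \frac{37393}{-21321 + \frac{\sqrt{-37}}{3}} = - \frac{37393}{-21321 + \frac{i \sqrt{37}}{3}}$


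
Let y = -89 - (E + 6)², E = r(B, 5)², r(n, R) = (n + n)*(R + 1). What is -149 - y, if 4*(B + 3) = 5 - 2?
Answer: 540165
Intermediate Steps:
B = -9/4 (B = -3 + (5 - 2)/4 = -3 + (¼)*3 = -3 + ¾ = -9/4 ≈ -2.2500)
r(n, R) = 2*n*(1 + R) (r(n, R) = (2*n)*(1 + R) = 2*n*(1 + R))
E = 729 (E = (2*(-9/4)*(1 + 5))² = (2*(-9/4)*6)² = (-27)² = 729)
y = -540314 (y = -89 - (729 + 6)² = -89 - 1*735² = -89 - 1*540225 = -89 - 540225 = -540314)
-149 - y = -149 - 1*(-540314) = -149 + 540314 = 540165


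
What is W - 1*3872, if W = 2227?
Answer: -1645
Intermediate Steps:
W - 1*3872 = 2227 - 1*3872 = 2227 - 3872 = -1645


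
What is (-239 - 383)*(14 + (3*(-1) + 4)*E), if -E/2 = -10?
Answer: -21148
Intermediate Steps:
E = 20 (E = -2*(-10) = 20)
(-239 - 383)*(14 + (3*(-1) + 4)*E) = (-239 - 383)*(14 + (3*(-1) + 4)*20) = -622*(14 + (-3 + 4)*20) = -622*(14 + 1*20) = -622*(14 + 20) = -622*34 = -21148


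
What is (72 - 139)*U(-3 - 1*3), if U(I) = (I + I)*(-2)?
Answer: -1608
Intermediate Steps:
U(I) = -4*I (U(I) = (2*I)*(-2) = -4*I)
(72 - 139)*U(-3 - 1*3) = (72 - 139)*(-4*(-3 - 1*3)) = -(-268)*(-3 - 3) = -(-268)*(-6) = -67*24 = -1608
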